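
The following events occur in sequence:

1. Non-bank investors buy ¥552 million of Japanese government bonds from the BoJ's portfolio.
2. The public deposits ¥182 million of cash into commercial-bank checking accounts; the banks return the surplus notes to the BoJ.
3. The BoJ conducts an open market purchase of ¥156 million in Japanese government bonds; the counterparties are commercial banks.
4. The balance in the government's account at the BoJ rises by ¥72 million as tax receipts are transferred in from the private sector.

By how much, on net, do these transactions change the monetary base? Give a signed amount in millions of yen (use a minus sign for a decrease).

-¥468 million

Asset sale (to non-banks) ¥552 million: BoJ balance sheet contracts → −¥552M.
Currency deposit ¥182 million: just a shift between currency and reserves — both are base money → 0.
OMO purchase (from banks) ¥156 million: BoJ balance sheet expands → +¥156M.
Government account inflow ¥72 million: reserves shift to a non-base liability → −¥72M.
Net: −552 + 0 + 156 − 72 = -¥468 million.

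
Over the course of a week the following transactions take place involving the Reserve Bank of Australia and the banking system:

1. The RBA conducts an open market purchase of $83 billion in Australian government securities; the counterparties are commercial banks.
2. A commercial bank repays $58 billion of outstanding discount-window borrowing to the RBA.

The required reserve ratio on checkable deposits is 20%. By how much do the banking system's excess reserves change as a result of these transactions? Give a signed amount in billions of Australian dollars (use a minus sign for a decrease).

+$25 billion

OMO purchase (from banks) $83 billion: reserves +$83B, deposits 0.
Discount-window repayment $58 billion: reserves −$58B, deposits 0.
Totals: Δreserves = +$25B, Δdeposits = 0.
Δrequired reserves = 20% × 0 = 0.
Δexcess reserves = Δreserves − Δrequired = +$25B − (0) = +$25 billion.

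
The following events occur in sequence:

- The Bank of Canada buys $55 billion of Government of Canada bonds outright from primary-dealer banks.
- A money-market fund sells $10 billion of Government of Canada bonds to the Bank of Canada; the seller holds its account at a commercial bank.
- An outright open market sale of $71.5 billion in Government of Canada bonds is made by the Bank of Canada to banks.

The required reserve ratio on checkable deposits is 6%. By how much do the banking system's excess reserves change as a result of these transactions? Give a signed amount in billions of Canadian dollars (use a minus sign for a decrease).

-$7.1 billion

OMO purchase (from banks) $55 billion: reserves +$55B, deposits 0.
Asset purchase (from non-banks) $10 billion: reserves +$10B, deposits +$10B.
OMO sale (to banks) $71.5 billion: reserves −$71.5B, deposits 0.
Totals: Δreserves = −$6.5B, Δdeposits = +$10B.
Δrequired reserves = 6% × +$10B = +$0.6B.
Δexcess reserves = Δreserves − Δrequired = −$6.5B − (+$0.6B) = -$7.1 billion.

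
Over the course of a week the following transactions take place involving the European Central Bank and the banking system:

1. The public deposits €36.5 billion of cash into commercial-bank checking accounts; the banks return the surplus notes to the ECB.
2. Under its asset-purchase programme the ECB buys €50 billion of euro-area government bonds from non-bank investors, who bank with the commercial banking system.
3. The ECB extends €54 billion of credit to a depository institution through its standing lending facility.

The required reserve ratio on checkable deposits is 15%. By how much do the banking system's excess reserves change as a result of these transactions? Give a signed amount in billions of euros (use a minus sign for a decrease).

Currency deposit €36.5 billion: reserves +€36.5B, deposits +€36.5B.
Asset purchase (from non-banks) €50 billion: reserves +€50B, deposits +€50B.
Discount-window loan €54 billion: reserves +€54B, deposits 0.
Totals: Δreserves = +€140.5B, Δdeposits = +€86.5B.
Δrequired reserves = 15% × +€86.5B = +€12.975B.
Δexcess reserves = Δreserves − Δrequired = +€140.5B − (+€12.975B) = +€127.525 billion.

+€127.525 billion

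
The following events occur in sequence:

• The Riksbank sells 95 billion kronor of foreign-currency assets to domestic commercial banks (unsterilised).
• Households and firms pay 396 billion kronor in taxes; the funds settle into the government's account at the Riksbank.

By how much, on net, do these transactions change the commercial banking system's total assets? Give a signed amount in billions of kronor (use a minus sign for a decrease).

-396 billion

FX sale 95 billion kronor: just an asset swap on bank balance sheets → 0.
Government account inflow 396 billion kronor: bank balance sheets shrink → −396B.
Net: 0 − 396 = -396 billion.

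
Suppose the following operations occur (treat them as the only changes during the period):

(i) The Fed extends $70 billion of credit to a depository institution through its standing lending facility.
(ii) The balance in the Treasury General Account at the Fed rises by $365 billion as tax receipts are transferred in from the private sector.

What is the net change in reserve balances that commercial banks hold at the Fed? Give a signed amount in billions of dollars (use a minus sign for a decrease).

Discount-window loan $70 billion: the loan is credited to the bank's reserve account → +$70B.
Government account inflow $365 billion: funds move from bank reserves into the government account → −$365B.
Net: 70 − 365 = -$295 billion.

-$295 billion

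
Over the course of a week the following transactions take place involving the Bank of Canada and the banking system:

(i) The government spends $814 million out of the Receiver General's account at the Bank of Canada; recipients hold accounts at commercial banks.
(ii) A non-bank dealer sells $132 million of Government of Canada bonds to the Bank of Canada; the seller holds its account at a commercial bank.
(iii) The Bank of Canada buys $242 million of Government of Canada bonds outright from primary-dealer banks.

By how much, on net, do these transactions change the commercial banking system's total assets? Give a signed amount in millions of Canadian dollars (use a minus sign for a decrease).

+$946 million

Government spending $814 million: bank balance sheets expand → +$814M.
Asset purchase (from non-banks) $132 million: bank balance sheets expand → +$132M.
OMO purchase (from banks) $242 million: just an asset swap on bank balance sheets → 0.
Net: 814 + 132 + 0 = +$946 million.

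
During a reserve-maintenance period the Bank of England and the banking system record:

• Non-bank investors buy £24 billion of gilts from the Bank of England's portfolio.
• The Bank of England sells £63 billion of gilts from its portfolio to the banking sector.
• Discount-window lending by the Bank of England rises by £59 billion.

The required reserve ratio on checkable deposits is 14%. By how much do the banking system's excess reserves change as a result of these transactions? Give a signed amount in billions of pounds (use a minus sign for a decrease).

-£24.64 billion

Asset sale (to non-banks) £24 billion: reserves −£24B, deposits −£24B.
OMO sale (to banks) £63 billion: reserves −£63B, deposits 0.
Discount-window loan £59 billion: reserves +£59B, deposits 0.
Totals: Δreserves = −£28B, Δdeposits = −£24B.
Δrequired reserves = 14% × −£24B = −£3.36B.
Δexcess reserves = Δreserves − Δrequired = −£28B − (−£3.36B) = -£24.64 billion.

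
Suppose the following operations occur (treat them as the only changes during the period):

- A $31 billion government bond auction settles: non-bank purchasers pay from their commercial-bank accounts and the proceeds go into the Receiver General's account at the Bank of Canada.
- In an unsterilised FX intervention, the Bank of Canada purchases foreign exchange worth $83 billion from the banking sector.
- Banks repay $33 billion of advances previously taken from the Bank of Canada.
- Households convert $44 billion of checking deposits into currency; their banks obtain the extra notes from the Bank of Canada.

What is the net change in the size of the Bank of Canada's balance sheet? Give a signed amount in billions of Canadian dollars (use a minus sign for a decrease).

+$50 billion

Government account inflow $31 billion: only the composition of liabilities changes → 0.
FX purchase $83 billion: a Bank of Canada asset is acquired → +$83B.
Discount-window repayment $33 billion: a Bank of Canada asset is shed → −$33B.
Currency withdrawal $44 billion: only the composition of liabilities changes → 0.
Net: 0 + 83 − 33 + 0 = +$50 billion.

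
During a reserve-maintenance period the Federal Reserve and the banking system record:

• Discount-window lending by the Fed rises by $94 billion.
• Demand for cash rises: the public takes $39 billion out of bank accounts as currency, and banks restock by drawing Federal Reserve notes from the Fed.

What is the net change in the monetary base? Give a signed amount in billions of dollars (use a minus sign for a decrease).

Discount-window loan $94 billion: Fed balance sheet expands → +$94B.
Currency withdrawal $39 billion: just a shift between currency and reserves — both are base money → 0.
Net: 94 + 0 = +$94 billion.

+$94 billion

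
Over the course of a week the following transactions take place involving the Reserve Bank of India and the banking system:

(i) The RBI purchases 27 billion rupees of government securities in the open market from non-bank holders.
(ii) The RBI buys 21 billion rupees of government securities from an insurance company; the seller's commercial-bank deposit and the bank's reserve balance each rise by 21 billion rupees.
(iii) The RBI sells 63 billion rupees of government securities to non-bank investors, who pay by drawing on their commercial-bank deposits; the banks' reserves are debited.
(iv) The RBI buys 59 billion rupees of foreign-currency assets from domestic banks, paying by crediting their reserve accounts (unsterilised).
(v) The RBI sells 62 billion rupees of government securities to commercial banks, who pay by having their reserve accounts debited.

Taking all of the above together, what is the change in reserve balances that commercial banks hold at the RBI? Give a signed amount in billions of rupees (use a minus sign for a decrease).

-18 billion

RBI balance sheet:
  Assets:      Securities −77B, Foreign assets +59B
  Liabilities: Bank reserves −18B
So the change in reserve balances that commercial banks hold at the RBI is -18 billion.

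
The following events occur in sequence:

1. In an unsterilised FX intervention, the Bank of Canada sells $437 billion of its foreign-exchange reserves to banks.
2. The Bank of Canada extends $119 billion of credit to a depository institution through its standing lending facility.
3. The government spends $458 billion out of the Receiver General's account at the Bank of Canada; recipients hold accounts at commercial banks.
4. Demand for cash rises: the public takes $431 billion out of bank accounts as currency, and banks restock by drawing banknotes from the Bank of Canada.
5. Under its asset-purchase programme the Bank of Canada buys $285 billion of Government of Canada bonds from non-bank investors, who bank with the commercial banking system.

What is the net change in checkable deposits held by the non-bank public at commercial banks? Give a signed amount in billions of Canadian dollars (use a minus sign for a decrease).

+$312 billion

FX sale $437 billion: the counterparty is a bank, so public deposits are unchanged → 0.
Discount-window loan $119 billion: the counterparty is a bank, so public deposits are unchanged → 0.
Government spending $458 billion: non-bank counterparties' bank balances rise → +$458B.
Currency withdrawal $431 billion: non-bank counterparties' bank balances fall → −$431B.
Asset purchase (from non-banks) $285 billion: non-bank counterparties' bank balances rise → +$285B.
Net: 0 + 0 + 458 − 431 + 285 = +$312 billion.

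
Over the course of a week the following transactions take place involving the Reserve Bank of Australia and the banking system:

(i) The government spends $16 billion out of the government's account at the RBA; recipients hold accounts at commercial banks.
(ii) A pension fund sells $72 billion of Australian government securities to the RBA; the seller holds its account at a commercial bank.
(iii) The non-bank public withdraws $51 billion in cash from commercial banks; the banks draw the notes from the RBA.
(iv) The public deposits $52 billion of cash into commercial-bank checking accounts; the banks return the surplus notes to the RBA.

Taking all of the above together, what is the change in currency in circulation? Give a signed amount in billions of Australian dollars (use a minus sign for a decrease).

-$1 billion

Government spending $16 billion: no currency enters or leaves circulation → 0.
Asset purchase (from non-banks) $72 billion: no currency enters or leaves circulation → 0.
Currency withdrawal $51 billion: notes leave the central bank → +$51B.
Currency deposit $52 billion: notes return to the central bank → −$52B.
Net: 0 + 0 + 51 − 52 = -$1 billion.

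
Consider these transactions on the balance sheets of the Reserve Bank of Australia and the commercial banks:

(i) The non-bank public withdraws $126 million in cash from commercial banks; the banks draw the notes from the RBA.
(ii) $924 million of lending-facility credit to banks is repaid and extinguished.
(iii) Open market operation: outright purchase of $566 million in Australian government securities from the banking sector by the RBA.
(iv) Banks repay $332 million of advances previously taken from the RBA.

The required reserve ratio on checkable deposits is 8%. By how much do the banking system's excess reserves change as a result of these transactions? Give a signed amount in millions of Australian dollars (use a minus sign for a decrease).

Currency withdrawal $126 million: reserves −$126M, deposits −$126M.
Discount-window repayment $924 million: reserves −$924M, deposits 0.
OMO purchase (from banks) $566 million: reserves +$566M, deposits 0.
Discount-window repayment $332 million: reserves −$332M, deposits 0.
Totals: Δreserves = −$816M, Δdeposits = −$126M.
Δrequired reserves = 8% × −$126M = −$10.08M.
Δexcess reserves = Δreserves − Δrequired = −$816M − (−$10.08M) = -$805.92 million.

-$805.92 million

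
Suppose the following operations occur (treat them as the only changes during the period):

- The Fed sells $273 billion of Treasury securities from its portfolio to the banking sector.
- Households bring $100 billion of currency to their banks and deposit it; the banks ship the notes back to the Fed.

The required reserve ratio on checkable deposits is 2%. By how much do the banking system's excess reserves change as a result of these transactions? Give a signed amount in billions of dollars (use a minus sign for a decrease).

OMO sale (to banks) $273 billion: reserves −$273B, deposits 0.
Currency deposit $100 billion: reserves +$100B, deposits +$100B.
Totals: Δreserves = −$173B, Δdeposits = +$100B.
Δrequired reserves = 2% × +$100B = +$2B.
Δexcess reserves = Δreserves − Δrequired = −$173B − (+$2B) = -$175 billion.

-$175 billion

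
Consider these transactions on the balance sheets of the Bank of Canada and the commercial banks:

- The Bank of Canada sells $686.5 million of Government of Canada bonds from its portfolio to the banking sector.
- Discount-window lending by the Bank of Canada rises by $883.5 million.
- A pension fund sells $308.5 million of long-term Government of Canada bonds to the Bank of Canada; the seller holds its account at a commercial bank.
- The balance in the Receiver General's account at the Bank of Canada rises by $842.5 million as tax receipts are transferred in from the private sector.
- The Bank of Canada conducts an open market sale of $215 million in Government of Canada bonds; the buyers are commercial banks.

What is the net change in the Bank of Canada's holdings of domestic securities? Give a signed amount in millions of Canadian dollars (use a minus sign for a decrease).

-$593 million

OMO sale (to banks) $686.5 million: securities removed from the Bank of Canada's portfolio → −$686.5M.
Discount-window loan $883.5 million: the Bank of Canada's securities portfolio is untouched → 0.
Asset purchase (from non-banks) $308.5 million: securities added to the Bank of Canada's portfolio → +$308.5M.
Government account inflow $842.5 million: the Bank of Canada's securities portfolio is untouched → 0.
OMO sale (to banks) $215 million: securities removed from the Bank of Canada's portfolio → −$215M.
Net: −686.5 + 0 + 308.5 + 0 − 215 = -$593 million.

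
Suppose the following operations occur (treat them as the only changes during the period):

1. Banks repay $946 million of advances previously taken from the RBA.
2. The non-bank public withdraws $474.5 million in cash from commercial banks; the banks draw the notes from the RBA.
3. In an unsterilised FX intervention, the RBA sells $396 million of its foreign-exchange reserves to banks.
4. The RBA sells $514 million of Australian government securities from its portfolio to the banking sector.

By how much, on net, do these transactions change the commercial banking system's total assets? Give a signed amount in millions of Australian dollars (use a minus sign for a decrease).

-$1420.5 million

RBA balance sheet:
  Assets:      Securities −$514M, Loans to banks −$946M, Foreign assets −$396M
  Liabilities: Bank reserves −$2330.5M, Currency in circulation +$474.5M
Commercial banking system:
  Assets:      Reserves at CB −$2330.5M, Securities +$514M, Foreign assets +$396M
  Liabilities: Checkable deposits −$474.5M, Borrowings from CB −$946M
Change in total bank assets = -$1420.5 million.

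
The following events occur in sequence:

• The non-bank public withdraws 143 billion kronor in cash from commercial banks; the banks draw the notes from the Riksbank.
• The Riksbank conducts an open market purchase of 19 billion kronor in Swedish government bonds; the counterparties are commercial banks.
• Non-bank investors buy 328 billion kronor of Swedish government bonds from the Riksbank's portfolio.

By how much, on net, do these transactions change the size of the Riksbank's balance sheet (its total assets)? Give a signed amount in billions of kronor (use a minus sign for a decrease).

Riksbank balance sheet:
  Assets:      Securities −309B
  Liabilities: Bank reserves −452B, Currency in circulation +143B
Change in total Riksbank assets = -309 billion.

-309 billion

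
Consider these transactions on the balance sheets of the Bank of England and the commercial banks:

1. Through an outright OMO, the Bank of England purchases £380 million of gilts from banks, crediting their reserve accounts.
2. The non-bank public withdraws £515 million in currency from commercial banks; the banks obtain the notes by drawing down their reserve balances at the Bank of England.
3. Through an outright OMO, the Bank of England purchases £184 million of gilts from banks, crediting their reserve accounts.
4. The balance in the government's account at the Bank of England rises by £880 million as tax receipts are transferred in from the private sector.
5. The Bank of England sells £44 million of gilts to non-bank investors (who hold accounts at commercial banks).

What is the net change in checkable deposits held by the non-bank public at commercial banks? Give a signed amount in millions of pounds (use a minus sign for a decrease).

-£1439 million

Bank of England balance sheet:
  Assets:      Securities +£520M
  Liabilities: Bank reserves −£875M, Currency in circulation +£515M, Government deposits +£880M
Commercial banking system:
  Assets:      Reserves at CB −£875M, Securities −£564M
  Liabilities: Checkable deposits −£1439M
So the change in checkable deposits held by the non-bank public at commercial banks is -£1439 million.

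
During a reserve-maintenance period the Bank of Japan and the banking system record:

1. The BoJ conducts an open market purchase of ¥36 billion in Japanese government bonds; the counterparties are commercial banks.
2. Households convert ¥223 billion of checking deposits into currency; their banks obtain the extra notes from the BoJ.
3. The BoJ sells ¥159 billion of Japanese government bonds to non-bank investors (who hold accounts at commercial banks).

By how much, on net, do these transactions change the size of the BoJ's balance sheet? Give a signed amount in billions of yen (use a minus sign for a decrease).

OMO purchase (from banks) ¥36 billion: a BoJ asset is acquired → +¥36B.
Currency withdrawal ¥223 billion: only the composition of liabilities changes → 0.
Asset sale (to non-banks) ¥159 billion: a BoJ asset is shed → −¥159B.
Net: 36 + 0 − 159 = -¥123 billion.

-¥123 billion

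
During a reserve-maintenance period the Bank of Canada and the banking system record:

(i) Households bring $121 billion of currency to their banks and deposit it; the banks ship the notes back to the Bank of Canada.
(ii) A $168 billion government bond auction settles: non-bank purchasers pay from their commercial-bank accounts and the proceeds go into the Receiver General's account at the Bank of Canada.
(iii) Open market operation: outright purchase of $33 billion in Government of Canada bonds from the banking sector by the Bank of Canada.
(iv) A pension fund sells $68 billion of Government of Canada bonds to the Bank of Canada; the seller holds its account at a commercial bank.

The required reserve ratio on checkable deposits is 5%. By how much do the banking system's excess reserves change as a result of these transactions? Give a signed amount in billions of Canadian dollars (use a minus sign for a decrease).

Currency deposit $121 billion: reserves +$121B, deposits +$121B.
Government account inflow $168 billion: reserves −$168B, deposits −$168B.
OMO purchase (from banks) $33 billion: reserves +$33B, deposits 0.
Asset purchase (from non-banks) $68 billion: reserves +$68B, deposits +$68B.
Totals: Δreserves = +$54B, Δdeposits = +$21B.
Δrequired reserves = 5% × +$21B = +$1.05B.
Δexcess reserves = Δreserves − Δrequired = +$54B − (+$1.05B) = +$52.95 billion.

+$52.95 billion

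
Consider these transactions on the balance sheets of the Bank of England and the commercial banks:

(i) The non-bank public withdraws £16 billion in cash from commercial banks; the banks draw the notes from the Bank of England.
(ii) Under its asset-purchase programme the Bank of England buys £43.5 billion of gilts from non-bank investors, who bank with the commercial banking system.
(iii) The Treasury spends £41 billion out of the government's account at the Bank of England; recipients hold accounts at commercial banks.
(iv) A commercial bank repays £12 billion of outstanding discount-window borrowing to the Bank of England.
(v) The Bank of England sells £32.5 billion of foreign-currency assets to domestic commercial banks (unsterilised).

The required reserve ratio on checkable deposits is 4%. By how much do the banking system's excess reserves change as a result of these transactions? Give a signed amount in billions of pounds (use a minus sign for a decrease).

Currency withdrawal £16 billion: reserves −£16B, deposits −£16B.
Asset purchase (from non-banks) £43.5 billion: reserves +£43.5B, deposits +£43.5B.
Government spending £41 billion: reserves +£41B, deposits +£41B.
Discount-window repayment £12 billion: reserves −£12B, deposits 0.
FX sale £32.5 billion: reserves −£32.5B, deposits 0.
Totals: Δreserves = +£24B, Δdeposits = +£68.5B.
Δrequired reserves = 4% × +£68.5B = +£2.74B.
Δexcess reserves = Δreserves − Δrequired = +£24B − (+£2.74B) = +£21.26 billion.

+£21.26 billion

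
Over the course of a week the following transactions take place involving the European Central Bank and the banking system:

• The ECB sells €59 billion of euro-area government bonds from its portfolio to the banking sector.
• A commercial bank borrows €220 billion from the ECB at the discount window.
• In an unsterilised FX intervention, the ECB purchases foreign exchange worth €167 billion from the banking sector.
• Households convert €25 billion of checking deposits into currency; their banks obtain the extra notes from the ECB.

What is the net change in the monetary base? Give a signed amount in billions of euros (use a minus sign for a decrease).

ECB balance sheet:
  Assets:      Securities −€59B, Loans to banks +€220B, Foreign assets +€167B
  Liabilities: Bank reserves +€303B, Currency in circulation +€25B
Commercial banking system:
  Assets:      Reserves at CB +€303B, Securities +€59B, Foreign assets −€167B
  Liabilities: Checkable deposits −€25B, Borrowings from CB +€220B
Monetary base = currency + reserves: +€25B + (+€303B) = +€328 billion.

+€328 billion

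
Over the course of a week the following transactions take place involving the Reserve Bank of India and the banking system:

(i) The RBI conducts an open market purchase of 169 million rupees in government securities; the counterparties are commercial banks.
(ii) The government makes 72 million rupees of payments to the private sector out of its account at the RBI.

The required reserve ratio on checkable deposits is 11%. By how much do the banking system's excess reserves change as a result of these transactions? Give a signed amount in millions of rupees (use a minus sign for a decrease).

OMO purchase (from banks) 169 million rupees: reserves +169M, deposits 0.
Government spending 72 million rupees: reserves +72M, deposits +72M.
Totals: Δreserves = +241M, Δdeposits = +72M.
Δrequired reserves = 11% × +72M = +7.92M.
Δexcess reserves = Δreserves − Δrequired = +241M − (+7.92M) = +233.08 million.

+233.08 million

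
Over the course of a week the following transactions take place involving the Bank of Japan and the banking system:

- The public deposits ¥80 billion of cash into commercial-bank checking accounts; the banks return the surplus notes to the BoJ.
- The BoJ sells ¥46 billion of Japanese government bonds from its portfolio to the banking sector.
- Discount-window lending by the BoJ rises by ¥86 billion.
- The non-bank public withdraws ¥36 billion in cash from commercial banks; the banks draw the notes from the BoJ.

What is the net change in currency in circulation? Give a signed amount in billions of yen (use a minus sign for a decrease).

-¥44 billion

BoJ balance sheet:
  Assets:      Securities −¥46B, Loans to banks +¥86B
  Liabilities: Bank reserves +¥84B, Currency in circulation −¥44B
Commercial banking system:
  Assets:      Reserves at CB +¥84B, Securities +¥46B
  Liabilities: Checkable deposits +¥44B, Borrowings from CB +¥86B
So the change in currency in circulation is -¥44 billion.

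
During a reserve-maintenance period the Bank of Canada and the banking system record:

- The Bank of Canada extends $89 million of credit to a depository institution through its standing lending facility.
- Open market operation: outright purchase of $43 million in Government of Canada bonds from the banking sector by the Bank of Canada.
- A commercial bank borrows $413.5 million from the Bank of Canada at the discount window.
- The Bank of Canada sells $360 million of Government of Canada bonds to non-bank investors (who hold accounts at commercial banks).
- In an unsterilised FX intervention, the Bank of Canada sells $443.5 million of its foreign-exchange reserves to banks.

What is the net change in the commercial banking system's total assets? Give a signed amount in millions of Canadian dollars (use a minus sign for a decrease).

Discount-window loan $89 million: bank balance sheets expand → +$89M.
OMO purchase (from banks) $43 million: just an asset swap on bank balance sheets → 0.
Discount-window loan $413.5 million: bank balance sheets expand → +$413.5M.
Asset sale (to non-banks) $360 million: bank balance sheets shrink → −$360M.
FX sale $443.5 million: just an asset swap on bank balance sheets → 0.
Net: 89 + 0 + 413.5 − 360 + 0 = +$142.5 million.

+$142.5 million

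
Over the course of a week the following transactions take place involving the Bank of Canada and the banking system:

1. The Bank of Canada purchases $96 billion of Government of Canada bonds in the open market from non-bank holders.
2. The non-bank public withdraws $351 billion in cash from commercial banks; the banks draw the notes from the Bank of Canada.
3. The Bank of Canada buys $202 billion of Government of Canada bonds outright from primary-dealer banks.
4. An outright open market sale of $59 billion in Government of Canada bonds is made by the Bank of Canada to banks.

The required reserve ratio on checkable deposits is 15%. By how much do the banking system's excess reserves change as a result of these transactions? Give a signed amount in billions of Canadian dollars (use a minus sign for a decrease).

-$73.75 billion

Asset purchase (from non-banks) $96 billion: reserves +$96B, deposits +$96B.
Currency withdrawal $351 billion: reserves −$351B, deposits −$351B.
OMO purchase (from banks) $202 billion: reserves +$202B, deposits 0.
OMO sale (to banks) $59 billion: reserves −$59B, deposits 0.
Totals: Δreserves = −$112B, Δdeposits = −$255B.
Δrequired reserves = 15% × −$255B = −$38.25B.
Δexcess reserves = Δreserves − Δrequired = −$112B − (−$38.25B) = -$73.75 billion.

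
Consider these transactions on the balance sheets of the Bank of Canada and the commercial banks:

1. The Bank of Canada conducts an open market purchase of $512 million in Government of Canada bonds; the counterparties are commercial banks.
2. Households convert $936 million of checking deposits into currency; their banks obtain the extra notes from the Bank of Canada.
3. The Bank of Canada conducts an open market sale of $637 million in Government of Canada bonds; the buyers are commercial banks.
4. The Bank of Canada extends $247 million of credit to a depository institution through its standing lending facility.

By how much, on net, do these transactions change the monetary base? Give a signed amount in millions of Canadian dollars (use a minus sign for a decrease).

OMO purchase (from banks) $512 million: Bank of Canada balance sheet expands → +$512M.
Currency withdrawal $936 million: just a shift between currency and reserves — both are base money → 0.
OMO sale (to banks) $637 million: Bank of Canada balance sheet contracts → −$637M.
Discount-window loan $247 million: Bank of Canada balance sheet expands → +$247M.
Net: 512 + 0 − 637 + 247 = +$122 million.

+$122 million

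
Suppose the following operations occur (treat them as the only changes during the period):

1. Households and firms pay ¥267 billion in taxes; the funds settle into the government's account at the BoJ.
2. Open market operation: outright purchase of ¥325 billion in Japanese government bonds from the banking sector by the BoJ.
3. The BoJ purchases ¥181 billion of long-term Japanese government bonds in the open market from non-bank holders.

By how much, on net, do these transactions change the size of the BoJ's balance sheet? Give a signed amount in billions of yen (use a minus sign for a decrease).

+¥506 billion

BoJ balance sheet:
  Assets:      Securities +¥506B
  Liabilities: Bank reserves +¥239B, Government deposits +¥267B
Change in total BoJ assets = +¥506 billion.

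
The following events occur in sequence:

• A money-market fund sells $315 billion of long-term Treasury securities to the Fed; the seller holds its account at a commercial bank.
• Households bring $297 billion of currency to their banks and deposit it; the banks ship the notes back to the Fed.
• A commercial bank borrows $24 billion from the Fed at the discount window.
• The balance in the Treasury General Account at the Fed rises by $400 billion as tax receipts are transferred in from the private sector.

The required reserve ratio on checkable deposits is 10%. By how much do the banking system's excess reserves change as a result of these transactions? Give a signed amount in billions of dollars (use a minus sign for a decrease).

Asset purchase (from non-banks) $315 billion: reserves +$315B, deposits +$315B.
Currency deposit $297 billion: reserves +$297B, deposits +$297B.
Discount-window loan $24 billion: reserves +$24B, deposits 0.
Government account inflow $400 billion: reserves −$400B, deposits −$400B.
Totals: Δreserves = +$236B, Δdeposits = +$212B.
Δrequired reserves = 10% × +$212B = +$21.2B.
Δexcess reserves = Δreserves − Δrequired = +$236B − (+$21.2B) = +$214.8 billion.

+$214.8 billion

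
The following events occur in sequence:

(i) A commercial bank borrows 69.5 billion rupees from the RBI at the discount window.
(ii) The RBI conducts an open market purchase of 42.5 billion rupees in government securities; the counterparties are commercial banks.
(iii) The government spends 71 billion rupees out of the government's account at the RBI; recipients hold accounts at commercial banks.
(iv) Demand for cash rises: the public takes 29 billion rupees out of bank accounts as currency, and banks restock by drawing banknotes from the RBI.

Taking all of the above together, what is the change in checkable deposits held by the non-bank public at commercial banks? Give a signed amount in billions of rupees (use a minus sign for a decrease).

Discount-window loan 69.5 billion rupees: the counterparty is a bank, so public deposits are unchanged → 0.
OMO purchase (from banks) 42.5 billion rupees: the counterparty is a bank, so public deposits are unchanged → 0.
Government spending 71 billion rupees: non-bank counterparties' bank balances rise → +71B.
Currency withdrawal 29 billion rupees: non-bank counterparties' bank balances fall → −29B.
Net: 0 + 0 + 71 − 29 = +42 billion.

+42 billion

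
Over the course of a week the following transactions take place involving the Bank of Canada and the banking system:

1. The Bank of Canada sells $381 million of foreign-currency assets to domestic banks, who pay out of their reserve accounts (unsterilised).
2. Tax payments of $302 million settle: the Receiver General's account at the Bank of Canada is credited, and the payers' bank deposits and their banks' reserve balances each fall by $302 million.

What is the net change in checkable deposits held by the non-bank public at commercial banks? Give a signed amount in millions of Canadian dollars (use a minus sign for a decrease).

-$302 million

Bank of Canada balance sheet:
  Assets:      Foreign assets −$381M
  Liabilities: Bank reserves −$683M, Government deposits +$302M
Commercial banking system:
  Assets:      Reserves at CB −$683M, Foreign assets +$381M
  Liabilities: Checkable deposits −$302M
So the change in checkable deposits held by the non-bank public at commercial banks is -$302 million.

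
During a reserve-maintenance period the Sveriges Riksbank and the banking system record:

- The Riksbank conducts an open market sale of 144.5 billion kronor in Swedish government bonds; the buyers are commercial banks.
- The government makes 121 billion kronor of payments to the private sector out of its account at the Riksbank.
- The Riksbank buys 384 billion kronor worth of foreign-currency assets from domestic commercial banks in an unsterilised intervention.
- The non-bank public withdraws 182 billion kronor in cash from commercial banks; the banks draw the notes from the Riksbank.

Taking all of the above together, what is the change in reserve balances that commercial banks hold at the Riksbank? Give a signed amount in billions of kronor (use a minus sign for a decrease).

+178.5 billion

OMO sale (to banks) 144.5 billion kronor: the buying banks pay out of their reserve balances → −144.5B.
Government spending 121 billion kronor: government payments flow into bank reserve accounts → +121B.
FX purchase 384 billion kronor: the Riksbank pays by crediting reserve accounts → +384B.
Currency withdrawal 182 billion kronor: banks swap reserves for currency → −182B.
Net: −144.5 + 121 + 384 − 182 = +178.5 billion.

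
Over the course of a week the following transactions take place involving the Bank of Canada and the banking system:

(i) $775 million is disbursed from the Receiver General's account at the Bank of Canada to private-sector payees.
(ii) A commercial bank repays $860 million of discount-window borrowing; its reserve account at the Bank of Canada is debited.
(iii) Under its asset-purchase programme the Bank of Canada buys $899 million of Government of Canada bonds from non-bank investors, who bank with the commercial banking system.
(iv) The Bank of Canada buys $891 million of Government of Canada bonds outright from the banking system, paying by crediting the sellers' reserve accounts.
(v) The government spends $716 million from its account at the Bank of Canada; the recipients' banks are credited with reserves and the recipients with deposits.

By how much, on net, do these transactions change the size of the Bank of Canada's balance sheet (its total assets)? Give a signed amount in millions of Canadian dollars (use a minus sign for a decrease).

Government spending $775 million: only the composition of liabilities changes → 0.
Discount-window repayment $860 million: a Bank of Canada asset is shed → −$860M.
Asset purchase (from non-banks) $899 million: a Bank of Canada asset is acquired → +$899M.
OMO purchase (from banks) $891 million: a Bank of Canada asset is acquired → +$891M.
Government spending $716 million: only the composition of liabilities changes → 0.
Net: 0 − 860 + 899 + 891 + 0 = +$930 million.

+$930 million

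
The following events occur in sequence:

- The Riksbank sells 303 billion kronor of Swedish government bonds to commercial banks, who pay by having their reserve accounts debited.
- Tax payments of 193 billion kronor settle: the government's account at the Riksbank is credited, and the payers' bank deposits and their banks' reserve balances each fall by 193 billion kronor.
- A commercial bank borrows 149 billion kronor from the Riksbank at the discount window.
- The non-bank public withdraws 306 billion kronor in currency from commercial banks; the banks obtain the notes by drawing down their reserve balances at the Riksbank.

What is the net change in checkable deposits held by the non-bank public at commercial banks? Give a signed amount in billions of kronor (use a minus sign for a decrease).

Riksbank balance sheet:
  Assets:      Securities −303B, Loans to banks +149B
  Liabilities: Bank reserves −653B, Currency in circulation +306B, Government deposits +193B
Commercial banking system:
  Assets:      Reserves at CB −653B, Securities +303B
  Liabilities: Checkable deposits −499B, Borrowings from CB +149B
So the change in checkable deposits held by the non-bank public at commercial banks is -499 billion.

-499 billion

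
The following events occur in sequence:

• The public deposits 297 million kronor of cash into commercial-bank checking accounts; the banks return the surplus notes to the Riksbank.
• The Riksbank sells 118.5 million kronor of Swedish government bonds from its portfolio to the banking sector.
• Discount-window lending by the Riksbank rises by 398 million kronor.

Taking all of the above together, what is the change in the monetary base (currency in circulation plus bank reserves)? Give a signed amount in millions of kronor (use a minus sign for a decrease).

Riksbank balance sheet:
  Assets:      Securities −118.5M, Loans to banks +398M
  Liabilities: Bank reserves +576.5M, Currency in circulation −297M
Monetary base = currency + reserves: −297M + (+576.5M) = +279.5 million.

+279.5 million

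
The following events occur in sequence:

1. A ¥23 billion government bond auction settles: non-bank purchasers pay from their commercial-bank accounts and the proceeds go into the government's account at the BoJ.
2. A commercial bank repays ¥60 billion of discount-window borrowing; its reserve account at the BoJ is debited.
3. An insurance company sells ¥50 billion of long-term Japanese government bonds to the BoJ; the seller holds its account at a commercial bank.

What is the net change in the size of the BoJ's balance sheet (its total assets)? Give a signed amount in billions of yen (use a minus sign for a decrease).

BoJ balance sheet:
  Assets:      Securities +¥50B, Loans to banks −¥60B
  Liabilities: Bank reserves −¥33B, Government deposits +¥23B
Change in total BoJ assets = -¥10 billion.

-¥10 billion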